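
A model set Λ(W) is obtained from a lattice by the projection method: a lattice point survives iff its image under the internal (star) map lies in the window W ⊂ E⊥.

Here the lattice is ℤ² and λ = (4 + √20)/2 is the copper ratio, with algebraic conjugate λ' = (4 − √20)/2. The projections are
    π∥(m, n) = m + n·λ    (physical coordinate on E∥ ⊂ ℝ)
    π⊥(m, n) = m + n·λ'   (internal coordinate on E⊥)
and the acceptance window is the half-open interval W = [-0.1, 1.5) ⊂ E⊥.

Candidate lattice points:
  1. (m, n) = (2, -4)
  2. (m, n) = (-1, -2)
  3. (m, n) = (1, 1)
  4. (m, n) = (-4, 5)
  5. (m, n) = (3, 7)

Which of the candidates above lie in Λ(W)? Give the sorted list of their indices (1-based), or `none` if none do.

3, 5

Numerically λ ≈ 4.236068 and λ' = −1/λ ≈ -0.236068.
candidate 1: (m,n)=(2,-4) → π∥ = 2-4·λ ≈ -14.944272, π⊥ = 2-4·λ' ≈ 2.944272 ∉ [-0.1, 1.5) ⇒ out
candidate 2: (m,n)=(-1,-2) → π∥ = -1-2·λ ≈ -9.472136, π⊥ = -1-2·λ' ≈ -0.527864 ∉ [-0.1, 1.5) ⇒ out
candidate 3: (m,n)=(1,1) → π∥ = 1+1·λ ≈ 5.236068, π⊥ = 1+1·λ' ≈ 0.763932 ∈ [-0.1, 1.5) ⇒ IN Λ
candidate 4: (m,n)=(-4,5) → π∥ = -4+5·λ ≈ 17.180340, π⊥ = -4+5·λ' ≈ -5.180340 ∉ [-0.1, 1.5) ⇒ out
candidate 5: (m,n)=(3,7) → π∥ = 3+7·λ ≈ 32.652476, π⊥ = 3+7·λ' ≈ 1.347524 ∈ [-0.1, 1.5) ⇒ IN Λ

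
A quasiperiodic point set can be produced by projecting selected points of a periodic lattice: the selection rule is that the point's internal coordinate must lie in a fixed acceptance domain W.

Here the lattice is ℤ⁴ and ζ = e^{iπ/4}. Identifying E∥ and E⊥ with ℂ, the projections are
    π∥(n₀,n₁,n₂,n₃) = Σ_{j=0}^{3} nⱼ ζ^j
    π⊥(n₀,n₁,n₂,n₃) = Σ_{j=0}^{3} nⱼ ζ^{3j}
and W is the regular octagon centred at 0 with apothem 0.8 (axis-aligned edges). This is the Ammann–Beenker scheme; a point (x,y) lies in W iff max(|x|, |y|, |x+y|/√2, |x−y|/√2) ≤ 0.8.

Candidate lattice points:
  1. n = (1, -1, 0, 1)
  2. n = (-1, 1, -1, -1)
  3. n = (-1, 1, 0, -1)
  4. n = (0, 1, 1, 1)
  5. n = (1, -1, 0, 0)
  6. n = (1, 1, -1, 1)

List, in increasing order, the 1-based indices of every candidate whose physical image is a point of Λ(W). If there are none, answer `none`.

4

With ζ = e^{iπ/4} the internal vectors are ζ^0,ζ^3,ζ^6,ζ^9.
#1 (1, -1, 0, 1): internal (2.41421, 0.00000); octagon support 2.41421 vs apothem 0.8 → ∉ W
#2 (-1, 1, -1, -1): internal (-2.41421, 1.00000); octagon support 2.41421 vs apothem 0.8 → ∉ W
#3 (-1, 1, 0, -1): internal (-2.41421, 0.00000); octagon support 2.41421 vs apothem 0.8 → ∉ W
#4 (0, 1, 1, 1): internal (0.00000, 0.41421); octagon support 0.41421 vs apothem 0.8 → ∈ W
#5 (1, -1, 0, 0): internal (1.70711, -0.70711); octagon support 1.70711 vs apothem 0.8 → ∉ W
#6 (1, 1, -1, 1): internal (1.00000, 2.41421); octagon support 2.41421 vs apothem 0.8 → ∉ W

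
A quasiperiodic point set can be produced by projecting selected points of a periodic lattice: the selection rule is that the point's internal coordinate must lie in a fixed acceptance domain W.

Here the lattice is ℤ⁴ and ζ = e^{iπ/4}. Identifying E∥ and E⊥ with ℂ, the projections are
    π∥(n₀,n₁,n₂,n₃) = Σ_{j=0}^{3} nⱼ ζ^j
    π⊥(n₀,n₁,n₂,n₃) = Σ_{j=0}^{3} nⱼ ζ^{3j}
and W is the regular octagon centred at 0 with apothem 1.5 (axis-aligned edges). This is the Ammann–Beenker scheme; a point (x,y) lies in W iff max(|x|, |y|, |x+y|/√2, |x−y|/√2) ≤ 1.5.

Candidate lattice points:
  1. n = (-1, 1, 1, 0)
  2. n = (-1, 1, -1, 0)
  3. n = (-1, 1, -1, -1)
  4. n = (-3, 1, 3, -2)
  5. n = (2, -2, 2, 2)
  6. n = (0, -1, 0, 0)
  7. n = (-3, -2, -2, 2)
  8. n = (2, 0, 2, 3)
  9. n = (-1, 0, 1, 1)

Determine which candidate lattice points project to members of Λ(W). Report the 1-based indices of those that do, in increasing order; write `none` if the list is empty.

Internal map: ζ^{3j} for j=0..3 gives (1,0), (−√2/2,√2/2), (0,−1), (√2/2,√2/2).
#1 (-1, 1, 1, 0): internal (-1.70711, -0.29289); octagon support 1.70711 vs apothem 1.5 → ∉ W
#2 (-1, 1, -1, 0): internal (-1.70711, 1.70711); octagon support 2.41421 vs apothem 1.5 → ∉ W
#3 (-1, 1, -1, -1): internal (-2.41421, 1.00000); octagon support 2.41421 vs apothem 1.5 → ∉ W
#4 (-3, 1, 3, -2): internal (-5.12132, -3.70711); octagon support 6.24264 vs apothem 1.5 → ∉ W
#5 (2, -2, 2, 2): internal (4.82843, -2.00000); octagon support 4.82843 vs apothem 1.5 → ∉ W
#6 (0, -1, 0, 0): internal (0.70711, -0.70711); octagon support 1.00000 vs apothem 1.5 → ∈ W
#7 (-3, -2, -2, 2): internal (-0.17157, 2.00000); octagon support 2.00000 vs apothem 1.5 → ∉ W
#8 (2, 0, 2, 3): internal (4.12132, 0.12132); octagon support 4.12132 vs apothem 1.5 → ∉ W
#9 (-1, 0, 1, 1): internal (-0.29289, -0.29289); octagon support 0.41421 vs apothem 1.5 → ∈ W

6, 9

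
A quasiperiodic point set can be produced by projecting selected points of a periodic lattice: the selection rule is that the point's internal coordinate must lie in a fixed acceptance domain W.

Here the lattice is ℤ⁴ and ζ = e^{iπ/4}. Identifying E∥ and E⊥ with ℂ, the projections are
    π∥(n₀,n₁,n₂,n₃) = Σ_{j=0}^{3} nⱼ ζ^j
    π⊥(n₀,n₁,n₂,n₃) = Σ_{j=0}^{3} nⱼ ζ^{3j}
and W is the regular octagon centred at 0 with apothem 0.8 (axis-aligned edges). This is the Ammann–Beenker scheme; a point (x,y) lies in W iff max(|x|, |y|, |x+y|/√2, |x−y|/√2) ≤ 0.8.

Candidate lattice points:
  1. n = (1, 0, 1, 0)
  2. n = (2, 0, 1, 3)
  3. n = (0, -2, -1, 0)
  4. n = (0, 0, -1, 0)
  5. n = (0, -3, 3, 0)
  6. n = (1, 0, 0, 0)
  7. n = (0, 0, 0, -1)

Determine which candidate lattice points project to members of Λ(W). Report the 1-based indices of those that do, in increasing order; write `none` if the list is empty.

none

π⊥(n) = n₀ + n₁ζ³ + n₂ζ⁶ + n₃ζ⁹ where ζ = e^{iπ/4}.
candidate 1: n = (1, 0, 1, 0) → π⊥ ≈ (+1.000000, -1.000000); max(|x|,|y|,|x±y|/√2) = 1.414214 > 0.8 ⇒ ∉ W
candidate 2: n = (2, 0, 1, 3) → π⊥ ≈ (+4.121320, +1.121320); max(|x|,|y|,|x±y|/√2) = 4.121320 > 0.8 ⇒ ∉ W
candidate 3: n = (0, -2, -1, 0) → π⊥ ≈ (+1.414214, -0.414214); max(|x|,|y|,|x±y|/√2) = 1.414214 > 0.8 ⇒ ∉ W
candidate 4: n = (0, 0, -1, 0) → π⊥ ≈ (+0.000000, +1.000000); max(|x|,|y|,|x±y|/√2) = 1.000000 > 0.8 ⇒ ∉ W
candidate 5: n = (0, -3, 3, 0) → π⊥ ≈ (+2.121320, -5.121320); max(|x|,|y|,|x±y|/√2) = 5.121320 > 0.8 ⇒ ∉ W
candidate 6: n = (1, 0, 0, 0) → π⊥ ≈ (+1.000000, +0.000000); max(|x|,|y|,|x±y|/√2) = 1.000000 > 0.8 ⇒ ∉ W
candidate 7: n = (0, 0, 0, -1) → π⊥ ≈ (-0.707107, -0.707107); max(|x|,|y|,|x±y|/√2) = 1.000000 > 0.8 ⇒ ∉ W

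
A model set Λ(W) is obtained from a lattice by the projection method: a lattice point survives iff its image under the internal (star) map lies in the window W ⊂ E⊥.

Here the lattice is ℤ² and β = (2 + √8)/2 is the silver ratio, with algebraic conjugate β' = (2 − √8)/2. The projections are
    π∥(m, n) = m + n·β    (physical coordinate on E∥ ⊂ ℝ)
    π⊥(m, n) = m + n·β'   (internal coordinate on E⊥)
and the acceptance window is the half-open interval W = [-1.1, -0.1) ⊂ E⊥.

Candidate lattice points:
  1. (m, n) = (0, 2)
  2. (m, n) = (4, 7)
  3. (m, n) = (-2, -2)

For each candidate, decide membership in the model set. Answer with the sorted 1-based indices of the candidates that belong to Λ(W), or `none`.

1

Compute β' = (2−√8)/2 = -0.41421, so π⊥(m,n) = m -0.41421·n.
candidate 1: (m,n)=(0,2) → π∥ = 0+2·β ≈ 4.82843, π⊥ = 0+2·β' ≈ -0.82843 ∈ [-1.1, -0.1) ⇒ IN Λ
candidate 2: (m,n)=(4,7) → π∥ = 4+7·β ≈ 20.89949, π⊥ = 4+7·β' ≈ 1.10051 ∉ [-1.1, -0.1) ⇒ out
candidate 3: (m,n)=(-2,-2) → π∥ = -2-2·β ≈ -6.82843, π⊥ = -2-2·β' ≈ -1.17157 ∉ [-1.1, -0.1) ⇒ out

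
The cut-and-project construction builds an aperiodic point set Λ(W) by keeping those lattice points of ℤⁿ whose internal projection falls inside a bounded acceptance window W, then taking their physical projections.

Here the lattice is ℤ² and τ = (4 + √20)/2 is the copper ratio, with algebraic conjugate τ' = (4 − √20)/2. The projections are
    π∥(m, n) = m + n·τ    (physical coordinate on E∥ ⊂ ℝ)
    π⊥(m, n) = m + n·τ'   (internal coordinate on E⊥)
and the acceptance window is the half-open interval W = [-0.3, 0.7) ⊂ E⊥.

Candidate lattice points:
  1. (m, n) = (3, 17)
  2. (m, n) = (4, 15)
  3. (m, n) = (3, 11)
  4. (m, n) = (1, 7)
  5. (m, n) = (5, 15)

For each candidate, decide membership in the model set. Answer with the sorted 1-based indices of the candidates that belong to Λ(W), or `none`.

τ' = (4−√20)/2 ≈ -0.2361.
candidate 1: (m,n)=(3,17) → π∥ = 3+17·τ ≈ 75.0132, π⊥ = 3+17·τ' ≈ -1.0132 ∉ [-0.3, 0.7) ⇒ out
candidate 2: (m,n)=(4,15) → π∥ = 4+15·τ ≈ 67.5410, π⊥ = 4+15·τ' ≈ 0.4590 ∈ [-0.3, 0.7) ⇒ IN Λ
candidate 3: (m,n)=(3,11) → π∥ = 3+11·τ ≈ 49.5967, π⊥ = 3+11·τ' ≈ 0.4033 ∈ [-0.3, 0.7) ⇒ IN Λ
candidate 4: (m,n)=(1,7) → π∥ = 1+7·τ ≈ 30.6525, π⊥ = 1+7·τ' ≈ -0.6525 ∉ [-0.3, 0.7) ⇒ out
candidate 5: (m,n)=(5,15) → π∥ = 5+15·τ ≈ 68.5410, π⊥ = 5+15·τ' ≈ 1.4590 ∉ [-0.3, 0.7) ⇒ out

2, 3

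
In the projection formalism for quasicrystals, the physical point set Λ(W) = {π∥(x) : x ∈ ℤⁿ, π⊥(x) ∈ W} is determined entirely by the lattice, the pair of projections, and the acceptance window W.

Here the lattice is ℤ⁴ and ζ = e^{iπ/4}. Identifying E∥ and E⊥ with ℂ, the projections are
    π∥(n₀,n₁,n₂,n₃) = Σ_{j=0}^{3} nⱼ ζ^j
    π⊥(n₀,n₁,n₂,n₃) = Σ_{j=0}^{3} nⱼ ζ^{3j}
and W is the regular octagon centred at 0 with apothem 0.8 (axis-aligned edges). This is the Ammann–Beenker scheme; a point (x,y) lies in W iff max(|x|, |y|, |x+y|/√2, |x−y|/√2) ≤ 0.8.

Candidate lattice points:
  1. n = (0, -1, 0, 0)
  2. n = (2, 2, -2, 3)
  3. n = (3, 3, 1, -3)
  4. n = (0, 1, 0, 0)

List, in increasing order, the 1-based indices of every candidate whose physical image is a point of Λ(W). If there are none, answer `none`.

none

Internal map: ζ^{3j} for j=0..3 gives (1,0), (−√2/2,√2/2), (0,−1), (√2/2,√2/2).
#1 (0, -1, 0, 0): internal (0.70711, -0.70711); octagon support 1.00000 vs apothem 0.8 → ∉ W
#2 (2, 2, -2, 3): internal (2.70711, 5.53553); octagon support 5.82843 vs apothem 0.8 → ∉ W
#3 (3, 3, 1, -3): internal (-1.24264, -1.00000); octagon support 1.58579 vs apothem 0.8 → ∉ W
#4 (0, 1, 0, 0): internal (-0.70711, 0.70711); octagon support 1.00000 vs apothem 0.8 → ∉ W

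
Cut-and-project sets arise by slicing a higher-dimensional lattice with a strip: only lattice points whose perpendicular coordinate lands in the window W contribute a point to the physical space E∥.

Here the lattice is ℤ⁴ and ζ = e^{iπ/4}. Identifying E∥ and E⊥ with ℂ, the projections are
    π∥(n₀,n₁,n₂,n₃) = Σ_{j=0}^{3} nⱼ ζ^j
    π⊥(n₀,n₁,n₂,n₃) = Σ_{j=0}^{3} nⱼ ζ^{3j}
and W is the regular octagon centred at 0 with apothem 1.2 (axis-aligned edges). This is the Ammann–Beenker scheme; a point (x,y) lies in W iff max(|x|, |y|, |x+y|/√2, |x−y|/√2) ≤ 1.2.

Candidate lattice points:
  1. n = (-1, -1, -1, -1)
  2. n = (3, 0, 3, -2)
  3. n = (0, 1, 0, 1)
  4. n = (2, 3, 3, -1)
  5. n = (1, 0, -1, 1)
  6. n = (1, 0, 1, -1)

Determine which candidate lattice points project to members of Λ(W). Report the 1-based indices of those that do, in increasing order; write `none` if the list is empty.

Internal map: ζ^{3j} for j=0..3 gives (1,0), (−√2/2,√2/2), (0,−1), (√2/2,√2/2).
#1 (-1, -1, -1, -1): internal (-1.000000, -0.414214); octagon support 1.000000 vs apothem 1.2 → ∈ W
#2 (3, 0, 3, -2): internal (1.585786, -4.414214); octagon support 4.414214 vs apothem 1.2 → ∉ W
#3 (0, 1, 0, 1): internal (0.000000, 1.414214); octagon support 1.414214 vs apothem 1.2 → ∉ W
#4 (2, 3, 3, -1): internal (-0.828427, -1.585786); octagon support 1.707107 vs apothem 1.2 → ∉ W
#5 (1, 0, -1, 1): internal (1.707107, 1.707107); octagon support 2.414214 vs apothem 1.2 → ∉ W
#6 (1, 0, 1, -1): internal (0.292893, -1.707107); octagon support 1.707107 vs apothem 1.2 → ∉ W

1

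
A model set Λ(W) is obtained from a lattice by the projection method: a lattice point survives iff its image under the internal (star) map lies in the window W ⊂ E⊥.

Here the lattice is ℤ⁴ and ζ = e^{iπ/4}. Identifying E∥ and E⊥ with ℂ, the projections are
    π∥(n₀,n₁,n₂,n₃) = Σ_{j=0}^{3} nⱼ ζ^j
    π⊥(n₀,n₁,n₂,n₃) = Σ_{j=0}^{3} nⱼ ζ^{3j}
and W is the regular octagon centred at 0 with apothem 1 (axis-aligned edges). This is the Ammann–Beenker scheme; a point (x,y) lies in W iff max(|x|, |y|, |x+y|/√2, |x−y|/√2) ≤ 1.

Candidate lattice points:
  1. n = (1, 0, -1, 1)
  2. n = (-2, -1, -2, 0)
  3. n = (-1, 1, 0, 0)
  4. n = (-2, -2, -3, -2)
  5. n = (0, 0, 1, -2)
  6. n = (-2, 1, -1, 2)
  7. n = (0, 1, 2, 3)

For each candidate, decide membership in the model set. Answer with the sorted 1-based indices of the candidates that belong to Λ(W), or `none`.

π⊥(n) = n₀ + n₁ζ³ + n₂ζ⁶ + n₃ζ⁹ where ζ = e^{iπ/4}.
candidate 1: n = (1, 0, -1, 1) → π⊥ ≈ (+1.707107, +1.707107); max(|x|,|y|,|x±y|/√2) = 2.414214 > 1 ⇒ ∉ W
candidate 2: n = (-2, -1, -2, 0) → π⊥ ≈ (-1.292893, +1.292893); max(|x|,|y|,|x±y|/√2) = 1.828427 > 1 ⇒ ∉ W
candidate 3: n = (-1, 1, 0, 0) → π⊥ ≈ (-1.707107, +0.707107); max(|x|,|y|,|x±y|/√2) = 1.707107 > 1 ⇒ ∉ W
candidate 4: n = (-2, -2, -3, -2) → π⊥ ≈ (-2.000000, +0.171573); max(|x|,|y|,|x±y|/√2) = 2.000000 > 1 ⇒ ∉ W
candidate 5: n = (0, 0, 1, -2) → π⊥ ≈ (-1.414214, -2.414214); max(|x|,|y|,|x±y|/√2) = 2.707107 > 1 ⇒ ∉ W
candidate 6: n = (-2, 1, -1, 2) → π⊥ ≈ (-1.292893, +3.121320); max(|x|,|y|,|x±y|/√2) = 3.121320 > 1 ⇒ ∉ W
candidate 7: n = (0, 1, 2, 3) → π⊥ ≈ (+1.414214, +0.828427); max(|x|,|y|,|x±y|/√2) = 1.585786 > 1 ⇒ ∉ W

none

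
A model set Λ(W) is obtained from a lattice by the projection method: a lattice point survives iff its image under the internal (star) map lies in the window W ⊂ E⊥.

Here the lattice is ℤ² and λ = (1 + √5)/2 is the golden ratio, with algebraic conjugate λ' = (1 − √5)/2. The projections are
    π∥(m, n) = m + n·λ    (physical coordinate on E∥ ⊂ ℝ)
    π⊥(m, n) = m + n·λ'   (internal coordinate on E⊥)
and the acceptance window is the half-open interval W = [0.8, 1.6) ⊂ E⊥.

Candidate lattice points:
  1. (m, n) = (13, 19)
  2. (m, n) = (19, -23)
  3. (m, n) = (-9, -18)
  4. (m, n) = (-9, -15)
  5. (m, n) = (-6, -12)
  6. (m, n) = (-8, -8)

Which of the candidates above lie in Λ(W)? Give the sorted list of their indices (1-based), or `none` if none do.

Numerically λ ≈ 1.6180 and λ' = −1/λ ≈ -0.6180.
#1 (13,19): internal coord 13 + (19)·λ' = +1.2574; +1.2574 ∈ [0.8, 1.6) → IN Λ
#2 (19,-23): internal coord 19 + (-23)·λ' = +33.2148; +33.2148 ∉ [0.8, 1.6) → out
#3 (-9,-18): internal coord -9 + (-18)·λ' = +2.1246; +2.1246 ∉ [0.8, 1.6) → out
#4 (-9,-15): internal coord -9 + (-15)·λ' = +0.2705; +0.2705 ∉ [0.8, 1.6) → out
#5 (-6,-12): internal coord -6 + (-12)·λ' = +1.4164; +1.4164 ∈ [0.8, 1.6) → IN Λ
#6 (-8,-8): internal coord -8 + (-8)·λ' = -3.0557; -3.0557 ∉ [0.8, 1.6) → out

1, 5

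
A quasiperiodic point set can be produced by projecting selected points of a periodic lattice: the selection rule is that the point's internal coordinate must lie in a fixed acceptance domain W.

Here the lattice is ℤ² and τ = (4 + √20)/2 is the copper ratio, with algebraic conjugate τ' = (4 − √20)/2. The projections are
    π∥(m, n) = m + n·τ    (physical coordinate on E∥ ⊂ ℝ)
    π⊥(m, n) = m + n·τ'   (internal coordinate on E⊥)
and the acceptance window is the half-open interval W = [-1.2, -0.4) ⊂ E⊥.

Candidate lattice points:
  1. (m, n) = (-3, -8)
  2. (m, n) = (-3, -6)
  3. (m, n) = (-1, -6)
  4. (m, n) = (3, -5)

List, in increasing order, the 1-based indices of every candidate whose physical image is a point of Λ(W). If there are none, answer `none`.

Numerically τ ≈ 4.236068 and τ' = −1/τ ≈ -0.236068.
candidate 1: (m,n)=(-3,-8) → π∥ = -3-8·τ ≈ -36.888544, π⊥ = -3-8·τ' ≈ -1.111456 ∈ [-1.2, -0.4) ⇒ IN Λ
candidate 2: (m,n)=(-3,-6) → π∥ = -3-6·τ ≈ -28.416408, π⊥ = -3-6·τ' ≈ -1.583592 ∉ [-1.2, -0.4) ⇒ out
candidate 3: (m,n)=(-1,-6) → π∥ = -1-6·τ ≈ -26.416408, π⊥ = -1-6·τ' ≈ 0.416408 ∉ [-1.2, -0.4) ⇒ out
candidate 4: (m,n)=(3,-5) → π∥ = 3-5·τ ≈ -18.180340, π⊥ = 3-5·τ' ≈ 4.180340 ∉ [-1.2, -0.4) ⇒ out

1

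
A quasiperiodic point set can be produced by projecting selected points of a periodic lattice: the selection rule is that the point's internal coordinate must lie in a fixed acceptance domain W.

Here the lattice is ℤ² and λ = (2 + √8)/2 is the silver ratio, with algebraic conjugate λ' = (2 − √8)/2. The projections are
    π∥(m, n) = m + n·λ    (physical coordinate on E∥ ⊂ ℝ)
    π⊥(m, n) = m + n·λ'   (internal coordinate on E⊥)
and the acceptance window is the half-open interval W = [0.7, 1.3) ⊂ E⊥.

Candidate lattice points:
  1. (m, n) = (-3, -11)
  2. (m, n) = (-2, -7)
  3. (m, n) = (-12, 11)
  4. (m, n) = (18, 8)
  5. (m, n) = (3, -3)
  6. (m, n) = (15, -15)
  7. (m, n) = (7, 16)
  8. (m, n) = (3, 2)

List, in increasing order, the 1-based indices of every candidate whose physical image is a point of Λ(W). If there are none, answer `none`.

Compute λ' = (2−√8)/2 = -0.41421, so π⊥(m,n) = m -0.41421·n.
[1] lift (-3,-11): star map gives 1.55635; window check 0.7 ≤ 1.55635 < 1.3 is false → out
[2] lift (-2,-7): star map gives 0.89949; window check 0.7 ≤ 0.89949 < 1.3 is true → IN Λ
[3] lift (-12,11): star map gives -16.55635; window check 0.7 ≤ -16.55635 < 1.3 is false → out
[4] lift (18,8): star map gives 14.68629; window check 0.7 ≤ 14.68629 < 1.3 is false → out
[5] lift (3,-3): star map gives 4.24264; window check 0.7 ≤ 4.24264 < 1.3 is false → out
[6] lift (15,-15): star map gives 21.21320; window check 0.7 ≤ 21.21320 < 1.3 is false → out
[7] lift (7,16): star map gives 0.37258; window check 0.7 ≤ 0.37258 < 1.3 is false → out
[8] lift (3,2): star map gives 2.17157; window check 0.7 ≤ 2.17157 < 1.3 is false → out

2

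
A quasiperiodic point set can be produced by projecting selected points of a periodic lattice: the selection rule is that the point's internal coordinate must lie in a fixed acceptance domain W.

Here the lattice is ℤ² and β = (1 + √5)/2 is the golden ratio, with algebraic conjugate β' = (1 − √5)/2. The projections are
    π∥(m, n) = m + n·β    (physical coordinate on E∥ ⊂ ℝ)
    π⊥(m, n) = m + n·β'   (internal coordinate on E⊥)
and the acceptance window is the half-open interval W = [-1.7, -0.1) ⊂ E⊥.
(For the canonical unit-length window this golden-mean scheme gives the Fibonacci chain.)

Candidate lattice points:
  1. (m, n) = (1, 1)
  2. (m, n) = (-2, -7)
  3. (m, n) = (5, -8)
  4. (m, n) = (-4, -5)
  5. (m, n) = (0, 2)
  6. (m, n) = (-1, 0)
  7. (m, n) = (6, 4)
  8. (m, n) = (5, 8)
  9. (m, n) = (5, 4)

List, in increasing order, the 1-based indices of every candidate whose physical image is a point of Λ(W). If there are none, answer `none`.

Numerically β ≈ 1.618034 and β' = −1/β ≈ -0.618034.
candidate 1: (m,n)=(1,1) → π∥ = 1+1·β ≈ 2.618034, π⊥ = 1+1·β' ≈ 0.381966 ∉ [-1.7, -0.1) ⇒ out
candidate 2: (m,n)=(-2,-7) → π∥ = -2-7·β ≈ -13.326238, π⊥ = -2-7·β' ≈ 2.326238 ∉ [-1.7, -0.1) ⇒ out
candidate 3: (m,n)=(5,-8) → π∥ = 5-8·β ≈ -7.944272, π⊥ = 5-8·β' ≈ 9.944272 ∉ [-1.7, -0.1) ⇒ out
candidate 4: (m,n)=(-4,-5) → π∥ = -4-5·β ≈ -12.090170, π⊥ = -4-5·β' ≈ -0.909830 ∈ [-1.7, -0.1) ⇒ IN Λ
candidate 5: (m,n)=(0,2) → π∥ = 0+2·β ≈ 3.236068, π⊥ = 0+2·β' ≈ -1.236068 ∈ [-1.7, -0.1) ⇒ IN Λ
candidate 6: (m,n)=(-1,0) → π∥ = -1+0·β ≈ -1.000000, π⊥ = -1+0·β' ≈ -1.000000 ∈ [-1.7, -0.1) ⇒ IN Λ
candidate 7: (m,n)=(6,4) → π∥ = 6+4·β ≈ 12.472136, π⊥ = 6+4·β' ≈ 3.527864 ∉ [-1.7, -0.1) ⇒ out
candidate 8: (m,n)=(5,8) → π∥ = 5+8·β ≈ 17.944272, π⊥ = 5+8·β' ≈ 0.055728 ∉ [-1.7, -0.1) ⇒ out
candidate 9: (m,n)=(5,4) → π∥ = 5+4·β ≈ 11.472136, π⊥ = 5+4·β' ≈ 2.527864 ∉ [-1.7, -0.1) ⇒ out

4, 5, 6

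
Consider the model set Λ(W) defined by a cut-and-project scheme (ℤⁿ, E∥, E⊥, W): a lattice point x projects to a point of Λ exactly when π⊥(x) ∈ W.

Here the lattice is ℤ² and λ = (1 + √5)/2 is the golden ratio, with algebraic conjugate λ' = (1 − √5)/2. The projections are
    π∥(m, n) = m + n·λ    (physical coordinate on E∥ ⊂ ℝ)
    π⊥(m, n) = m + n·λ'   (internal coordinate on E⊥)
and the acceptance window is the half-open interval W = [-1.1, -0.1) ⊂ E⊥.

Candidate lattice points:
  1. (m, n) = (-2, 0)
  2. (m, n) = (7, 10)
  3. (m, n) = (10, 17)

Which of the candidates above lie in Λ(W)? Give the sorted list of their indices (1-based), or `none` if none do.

3

Compute λ' = (1−√5)/2 = -0.6180, so π⊥(m,n) = m -0.6180·n.
[1] lift (-2,0): star map gives -2.0000; window check -1.1 ≤ -2.0000 < -0.1 is false → out
[2] lift (7,10): star map gives 0.8197; window check -1.1 ≤ 0.8197 < -0.1 is false → out
[3] lift (10,17): star map gives -0.5066; window check -1.1 ≤ -0.5066 < -0.1 is true → IN Λ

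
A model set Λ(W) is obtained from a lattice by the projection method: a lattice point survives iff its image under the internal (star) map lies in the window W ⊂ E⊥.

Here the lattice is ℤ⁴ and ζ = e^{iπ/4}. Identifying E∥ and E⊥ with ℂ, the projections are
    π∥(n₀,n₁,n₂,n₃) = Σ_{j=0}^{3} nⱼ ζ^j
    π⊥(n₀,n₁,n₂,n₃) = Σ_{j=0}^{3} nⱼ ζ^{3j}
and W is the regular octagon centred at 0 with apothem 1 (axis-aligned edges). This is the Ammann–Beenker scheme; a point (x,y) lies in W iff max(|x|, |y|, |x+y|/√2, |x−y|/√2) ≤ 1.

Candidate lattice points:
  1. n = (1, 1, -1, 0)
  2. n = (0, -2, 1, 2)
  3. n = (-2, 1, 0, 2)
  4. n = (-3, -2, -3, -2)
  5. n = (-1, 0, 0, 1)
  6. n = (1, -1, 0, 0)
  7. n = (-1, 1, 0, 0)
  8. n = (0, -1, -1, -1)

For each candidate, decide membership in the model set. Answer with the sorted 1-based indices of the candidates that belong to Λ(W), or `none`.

5, 8

Internal map: ζ^{3j} for j=0..3 gives (1,0), (−√2/2,√2/2), (0,−1), (√2/2,√2/2).
#1 (1, 1, -1, 0): internal (0.29289, 1.70711); octagon support 1.70711 vs apothem 1 → ∉ W
#2 (0, -2, 1, 2): internal (2.82843, -1.00000); octagon support 2.82843 vs apothem 1 → ∉ W
#3 (-2, 1, 0, 2): internal (-1.29289, 2.12132); octagon support 2.41421 vs apothem 1 → ∉ W
#4 (-3, -2, -3, -2): internal (-3.00000, 0.17157); octagon support 3.00000 vs apothem 1 → ∉ W
#5 (-1, 0, 0, 1): internal (-0.29289, 0.70711); octagon support 0.70711 vs apothem 1 → ∈ W
#6 (1, -1, 0, 0): internal (1.70711, -0.70711); octagon support 1.70711 vs apothem 1 → ∉ W
#7 (-1, 1, 0, 0): internal (-1.70711, 0.70711); octagon support 1.70711 vs apothem 1 → ∉ W
#8 (0, -1, -1, -1): internal (0.00000, -0.41421); octagon support 0.41421 vs apothem 1 → ∈ W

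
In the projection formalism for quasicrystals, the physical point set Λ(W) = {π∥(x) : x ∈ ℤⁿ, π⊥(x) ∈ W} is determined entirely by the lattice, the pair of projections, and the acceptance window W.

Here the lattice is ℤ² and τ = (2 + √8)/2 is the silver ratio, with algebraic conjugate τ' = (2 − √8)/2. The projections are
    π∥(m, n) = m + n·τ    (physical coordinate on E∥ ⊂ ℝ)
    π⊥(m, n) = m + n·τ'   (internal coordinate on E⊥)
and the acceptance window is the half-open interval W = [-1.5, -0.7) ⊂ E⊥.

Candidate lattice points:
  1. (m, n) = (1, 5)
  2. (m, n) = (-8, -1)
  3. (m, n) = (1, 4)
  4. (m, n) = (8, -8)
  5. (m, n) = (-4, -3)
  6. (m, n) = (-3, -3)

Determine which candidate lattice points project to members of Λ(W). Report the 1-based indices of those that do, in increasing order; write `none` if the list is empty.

Numerically τ ≈ 2.414214 and τ' = −1/τ ≈ -0.414214.
candidate 1: (m,n)=(1,5) → π∥ = 1+5·τ ≈ 13.071068, π⊥ = 1+5·τ' ≈ -1.071068 ∈ [-1.5, -0.7) ⇒ IN Λ
candidate 2: (m,n)=(-8,-1) → π∥ = -8-1·τ ≈ -10.414214, π⊥ = -8-1·τ' ≈ -7.585786 ∉ [-1.5, -0.7) ⇒ out
candidate 3: (m,n)=(1,4) → π∥ = 1+4·τ ≈ 10.656854, π⊥ = 1+4·τ' ≈ -0.656854 ∉ [-1.5, -0.7) ⇒ out
candidate 4: (m,n)=(8,-8) → π∥ = 8-8·τ ≈ -11.313708, π⊥ = 8-8·τ' ≈ 11.313708 ∉ [-1.5, -0.7) ⇒ out
candidate 5: (m,n)=(-4,-3) → π∥ = -4-3·τ ≈ -11.242641, π⊥ = -4-3·τ' ≈ -2.757359 ∉ [-1.5, -0.7) ⇒ out
candidate 6: (m,n)=(-3,-3) → π∥ = -3-3·τ ≈ -10.242641, π⊥ = -3-3·τ' ≈ -1.757359 ∉ [-1.5, -0.7) ⇒ out

1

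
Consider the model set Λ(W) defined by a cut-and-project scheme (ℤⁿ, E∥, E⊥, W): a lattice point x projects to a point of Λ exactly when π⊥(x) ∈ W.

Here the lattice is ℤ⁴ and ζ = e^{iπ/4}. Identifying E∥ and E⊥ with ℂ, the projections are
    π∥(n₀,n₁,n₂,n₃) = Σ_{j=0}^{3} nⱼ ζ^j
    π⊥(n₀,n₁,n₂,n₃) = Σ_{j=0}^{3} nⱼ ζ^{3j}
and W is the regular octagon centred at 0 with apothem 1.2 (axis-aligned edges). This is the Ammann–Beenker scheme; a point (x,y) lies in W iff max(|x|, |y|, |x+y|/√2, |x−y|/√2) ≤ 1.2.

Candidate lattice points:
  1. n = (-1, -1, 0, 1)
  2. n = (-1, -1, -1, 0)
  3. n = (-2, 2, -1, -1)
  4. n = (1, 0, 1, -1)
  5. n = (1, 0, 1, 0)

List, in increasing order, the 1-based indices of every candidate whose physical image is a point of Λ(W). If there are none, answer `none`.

1, 2

Internal map: ζ^{3j} for j=0..3 gives (1,0), (−√2/2,√2/2), (0,−1), (√2/2,√2/2).
#1 (-1, -1, 0, 1): internal (0.41421, 0.00000); octagon support 0.41421 vs apothem 1.2 → ∈ W
#2 (-1, -1, -1, 0): internal (-0.29289, 0.29289); octagon support 0.41421 vs apothem 1.2 → ∈ W
#3 (-2, 2, -1, -1): internal (-4.12132, 1.70711); octagon support 4.12132 vs apothem 1.2 → ∉ W
#4 (1, 0, 1, -1): internal (0.29289, -1.70711); octagon support 1.70711 vs apothem 1.2 → ∉ W
#5 (1, 0, 1, 0): internal (1.00000, -1.00000); octagon support 1.41421 vs apothem 1.2 → ∉ W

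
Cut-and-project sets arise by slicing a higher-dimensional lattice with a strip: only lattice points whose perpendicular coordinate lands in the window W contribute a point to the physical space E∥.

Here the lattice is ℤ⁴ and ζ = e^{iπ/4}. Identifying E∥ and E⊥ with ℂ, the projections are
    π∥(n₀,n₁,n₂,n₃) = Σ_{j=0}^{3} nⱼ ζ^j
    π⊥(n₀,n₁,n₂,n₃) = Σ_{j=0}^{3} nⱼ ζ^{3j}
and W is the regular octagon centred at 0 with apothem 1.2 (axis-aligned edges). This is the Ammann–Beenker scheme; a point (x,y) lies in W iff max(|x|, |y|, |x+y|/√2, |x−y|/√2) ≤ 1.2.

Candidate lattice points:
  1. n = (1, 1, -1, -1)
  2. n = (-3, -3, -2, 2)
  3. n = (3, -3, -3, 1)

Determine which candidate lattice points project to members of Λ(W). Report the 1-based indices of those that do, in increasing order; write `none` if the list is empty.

Internal map: ζ^{3j} for j=0..3 gives (1,0), (−√2/2,√2/2), (0,−1), (√2/2,√2/2).
#1 (1, 1, -1, -1): internal (-0.4142, 1.0000); octagon support 1.0000 vs apothem 1.2 → ∈ W
#2 (-3, -3, -2, 2): internal (0.5355, 1.2929); octagon support 1.2929 vs apothem 1.2 → ∉ W
#3 (3, -3, -3, 1): internal (5.8284, 1.5858); octagon support 5.8284 vs apothem 1.2 → ∉ W

1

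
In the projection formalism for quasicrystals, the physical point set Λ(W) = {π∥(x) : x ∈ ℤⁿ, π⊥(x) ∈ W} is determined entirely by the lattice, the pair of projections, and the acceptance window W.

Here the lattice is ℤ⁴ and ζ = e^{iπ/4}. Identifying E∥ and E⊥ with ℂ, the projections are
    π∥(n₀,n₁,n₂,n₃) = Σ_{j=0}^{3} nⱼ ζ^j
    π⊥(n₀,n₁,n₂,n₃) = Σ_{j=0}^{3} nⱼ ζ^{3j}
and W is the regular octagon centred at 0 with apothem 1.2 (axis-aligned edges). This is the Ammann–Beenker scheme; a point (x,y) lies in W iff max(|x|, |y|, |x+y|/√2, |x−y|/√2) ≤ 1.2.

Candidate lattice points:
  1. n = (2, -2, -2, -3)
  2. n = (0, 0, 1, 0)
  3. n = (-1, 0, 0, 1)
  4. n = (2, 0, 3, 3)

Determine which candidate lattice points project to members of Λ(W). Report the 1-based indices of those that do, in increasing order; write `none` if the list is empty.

With ζ = e^{iπ/4} the internal vectors are ζ^0,ζ^3,ζ^6,ζ^9.
#1 (2, -2, -2, -3): internal (1.2929, -1.5355); octagon support 2.0000 vs apothem 1.2 → ∉ W
#2 (0, 0, 1, 0): internal (0.0000, -1.0000); octagon support 1.0000 vs apothem 1.2 → ∈ W
#3 (-1, 0, 0, 1): internal (-0.2929, 0.7071); octagon support 0.7071 vs apothem 1.2 → ∈ W
#4 (2, 0, 3, 3): internal (4.1213, -0.8787); octagon support 4.1213 vs apothem 1.2 → ∉ W

2, 3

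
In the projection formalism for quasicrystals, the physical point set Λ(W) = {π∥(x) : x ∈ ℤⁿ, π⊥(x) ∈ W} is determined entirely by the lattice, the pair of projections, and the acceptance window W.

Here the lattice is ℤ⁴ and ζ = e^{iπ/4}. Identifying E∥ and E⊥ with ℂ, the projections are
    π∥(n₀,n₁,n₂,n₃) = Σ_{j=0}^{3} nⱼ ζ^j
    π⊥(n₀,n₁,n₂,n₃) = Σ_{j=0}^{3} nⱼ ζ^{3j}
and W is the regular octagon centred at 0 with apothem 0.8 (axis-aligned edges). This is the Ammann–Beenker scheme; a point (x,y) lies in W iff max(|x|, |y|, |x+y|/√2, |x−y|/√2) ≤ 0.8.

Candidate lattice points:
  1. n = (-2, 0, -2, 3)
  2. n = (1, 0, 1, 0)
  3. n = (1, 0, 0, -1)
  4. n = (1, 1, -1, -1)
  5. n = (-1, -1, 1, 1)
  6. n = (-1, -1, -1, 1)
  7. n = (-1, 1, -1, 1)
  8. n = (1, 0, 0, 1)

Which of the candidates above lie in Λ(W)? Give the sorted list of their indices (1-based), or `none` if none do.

3

With ζ = e^{iπ/4} the internal vectors are ζ^0,ζ^3,ζ^6,ζ^9.
candidate 1: n = (-2, 0, -2, 3) → π⊥ ≈ (+0.12132, +4.12132); max(|x|,|y|,|x±y|/√2) = 4.12132 > 0.8 ⇒ ∉ W
candidate 2: n = (1, 0, 1, 0) → π⊥ ≈ (+1.00000, -1.00000); max(|x|,|y|,|x±y|/√2) = 1.41421 > 0.8 ⇒ ∉ W
candidate 3: n = (1, 0, 0, -1) → π⊥ ≈ (+0.29289, -0.70711); max(|x|,|y|,|x±y|/√2) = 0.70711 ≤ 0.8 ⇒ ∈ W
candidate 4: n = (1, 1, -1, -1) → π⊥ ≈ (-0.41421, +1.00000); max(|x|,|y|,|x±y|/√2) = 1.00000 > 0.8 ⇒ ∉ W
candidate 5: n = (-1, -1, 1, 1) → π⊥ ≈ (+0.41421, -1.00000); max(|x|,|y|,|x±y|/√2) = 1.00000 > 0.8 ⇒ ∉ W
candidate 6: n = (-1, -1, -1, 1) → π⊥ ≈ (+0.41421, +1.00000); max(|x|,|y|,|x±y|/√2) = 1.00000 > 0.8 ⇒ ∉ W
candidate 7: n = (-1, 1, -1, 1) → π⊥ ≈ (-1.00000, +2.41421); max(|x|,|y|,|x±y|/√2) = 2.41421 > 0.8 ⇒ ∉ W
candidate 8: n = (1, 0, 0, 1) → π⊥ ≈ (+1.70711, +0.70711); max(|x|,|y|,|x±y|/√2) = 1.70711 > 0.8 ⇒ ∉ W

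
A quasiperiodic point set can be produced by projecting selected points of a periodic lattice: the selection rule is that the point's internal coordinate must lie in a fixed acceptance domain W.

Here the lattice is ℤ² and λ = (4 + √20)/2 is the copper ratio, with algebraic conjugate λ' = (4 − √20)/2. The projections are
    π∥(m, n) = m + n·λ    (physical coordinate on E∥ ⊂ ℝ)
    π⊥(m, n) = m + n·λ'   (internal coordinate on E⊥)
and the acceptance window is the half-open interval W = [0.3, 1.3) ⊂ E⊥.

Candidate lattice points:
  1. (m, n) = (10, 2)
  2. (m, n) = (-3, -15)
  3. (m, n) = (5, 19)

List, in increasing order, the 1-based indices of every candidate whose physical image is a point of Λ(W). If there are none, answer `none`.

2, 3

λ' = (4−√20)/2 ≈ -0.23607.
[1] lift (10,2): star map gives 9.52786; window check 0.3 ≤ 9.52786 < 1.3 is false → out
[2] lift (-3,-15): star map gives 0.54102; window check 0.3 ≤ 0.54102 < 1.3 is true → IN Λ
[3] lift (5,19): star map gives 0.51471; window check 0.3 ≤ 0.51471 < 1.3 is true → IN Λ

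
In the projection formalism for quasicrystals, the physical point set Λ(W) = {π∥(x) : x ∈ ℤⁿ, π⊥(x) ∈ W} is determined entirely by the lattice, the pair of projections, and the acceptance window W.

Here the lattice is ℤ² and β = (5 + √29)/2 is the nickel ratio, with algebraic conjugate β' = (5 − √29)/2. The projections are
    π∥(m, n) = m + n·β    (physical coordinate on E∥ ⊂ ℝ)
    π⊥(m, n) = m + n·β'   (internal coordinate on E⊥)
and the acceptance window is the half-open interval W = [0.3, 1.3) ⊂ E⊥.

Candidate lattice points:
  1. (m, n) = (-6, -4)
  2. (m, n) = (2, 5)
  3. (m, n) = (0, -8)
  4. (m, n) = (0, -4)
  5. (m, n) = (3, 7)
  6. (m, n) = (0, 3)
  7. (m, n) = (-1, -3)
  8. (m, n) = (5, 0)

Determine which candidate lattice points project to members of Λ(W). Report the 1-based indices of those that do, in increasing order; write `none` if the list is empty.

2, 4

Compute β' = (5−√29)/2 = -0.192582, so π⊥(m,n) = m -0.192582·n.
[1] lift (-6,-4): star map gives -5.229670; window check 0.3 ≤ -5.229670 < 1.3 is false → out
[2] lift (2,5): star map gives 1.037088; window check 0.3 ≤ 1.037088 < 1.3 is true → IN Λ
[3] lift (0,-8): star map gives 1.540659; window check 0.3 ≤ 1.540659 < 1.3 is false → out
[4] lift (0,-4): star map gives 0.770330; window check 0.3 ≤ 0.770330 < 1.3 is true → IN Λ
[5] lift (3,7): star map gives 1.651923; window check 0.3 ≤ 1.651923 < 1.3 is false → out
[6] lift (0,3): star map gives -0.577747; window check 0.3 ≤ -0.577747 < 1.3 is false → out
[7] lift (-1,-3): star map gives -0.422253; window check 0.3 ≤ -0.422253 < 1.3 is false → out
[8] lift (5,0): star map gives 5.000000; window check 0.3 ≤ 5.000000 < 1.3 is false → out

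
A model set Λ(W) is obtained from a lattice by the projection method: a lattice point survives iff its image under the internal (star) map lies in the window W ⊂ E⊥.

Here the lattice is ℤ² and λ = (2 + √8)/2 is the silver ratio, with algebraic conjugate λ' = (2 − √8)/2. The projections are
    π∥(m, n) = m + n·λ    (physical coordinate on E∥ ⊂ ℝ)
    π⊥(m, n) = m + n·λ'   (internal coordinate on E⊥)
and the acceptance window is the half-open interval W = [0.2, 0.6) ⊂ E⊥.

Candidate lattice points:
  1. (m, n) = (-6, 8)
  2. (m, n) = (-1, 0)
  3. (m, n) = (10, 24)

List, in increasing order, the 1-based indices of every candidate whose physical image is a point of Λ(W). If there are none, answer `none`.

λ' = (2−√8)/2 ≈ -0.41421.
candidate 1: (m,n)=(-6,8) → π∥ = -6+8·λ ≈ 13.31371, π⊥ = -6+8·λ' ≈ -9.31371 ∉ [0.2, 0.6) ⇒ out
candidate 2: (m,n)=(-1,0) → π∥ = -1+0·λ ≈ -1.00000, π⊥ = -1+0·λ' ≈ -1.00000 ∉ [0.2, 0.6) ⇒ out
candidate 3: (m,n)=(10,24) → π∥ = 10+24·λ ≈ 67.94113, π⊥ = 10+24·λ' ≈ 0.05887 ∉ [0.2, 0.6) ⇒ out

none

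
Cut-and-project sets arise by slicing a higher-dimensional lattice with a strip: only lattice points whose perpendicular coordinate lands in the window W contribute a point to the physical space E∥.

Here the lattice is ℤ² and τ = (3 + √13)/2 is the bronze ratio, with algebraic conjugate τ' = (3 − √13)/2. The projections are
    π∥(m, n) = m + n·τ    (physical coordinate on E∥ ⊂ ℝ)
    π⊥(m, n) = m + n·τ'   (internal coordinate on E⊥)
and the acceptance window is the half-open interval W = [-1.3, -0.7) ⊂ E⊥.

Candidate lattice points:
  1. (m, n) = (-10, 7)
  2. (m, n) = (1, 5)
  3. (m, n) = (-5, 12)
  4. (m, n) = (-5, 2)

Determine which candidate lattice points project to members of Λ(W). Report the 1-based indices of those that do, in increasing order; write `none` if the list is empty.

none

τ' = (3−√13)/2 ≈ -0.30278.
candidate 1: (m,n)=(-10,7) → π∥ = -10+7·τ ≈ 13.11943, π⊥ = -10+7·τ' ≈ -12.11943 ∉ [-1.3, -0.7) ⇒ out
candidate 2: (m,n)=(1,5) → π∥ = 1+5·τ ≈ 17.51388, π⊥ = 1+5·τ' ≈ -0.51388 ∉ [-1.3, -0.7) ⇒ out
candidate 3: (m,n)=(-5,12) → π∥ = -5+12·τ ≈ 34.63331, π⊥ = -5+12·τ' ≈ -8.63331 ∉ [-1.3, -0.7) ⇒ out
candidate 4: (m,n)=(-5,2) → π∥ = -5+2·τ ≈ 1.60555, π⊥ = -5+2·τ' ≈ -5.60555 ∉ [-1.3, -0.7) ⇒ out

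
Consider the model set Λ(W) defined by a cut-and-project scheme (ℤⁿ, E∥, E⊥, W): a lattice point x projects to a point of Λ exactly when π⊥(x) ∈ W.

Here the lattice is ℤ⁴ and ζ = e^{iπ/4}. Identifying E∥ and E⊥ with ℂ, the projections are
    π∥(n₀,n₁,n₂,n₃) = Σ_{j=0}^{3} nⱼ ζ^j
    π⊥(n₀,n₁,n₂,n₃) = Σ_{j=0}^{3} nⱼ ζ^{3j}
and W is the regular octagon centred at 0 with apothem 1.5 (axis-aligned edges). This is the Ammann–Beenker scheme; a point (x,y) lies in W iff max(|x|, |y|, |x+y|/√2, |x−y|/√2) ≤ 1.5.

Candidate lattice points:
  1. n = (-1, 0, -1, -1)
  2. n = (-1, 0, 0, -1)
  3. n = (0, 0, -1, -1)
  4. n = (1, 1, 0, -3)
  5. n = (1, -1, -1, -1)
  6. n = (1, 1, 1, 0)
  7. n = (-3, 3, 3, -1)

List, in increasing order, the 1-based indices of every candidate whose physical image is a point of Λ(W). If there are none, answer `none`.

π⊥(n) = n₀ + n₁ζ³ + n₂ζ⁶ + n₃ζ⁹ where ζ = e^{iπ/4}.
#1 (-1, 0, -1, -1): internal (-1.7071, 0.2929); octagon support 1.7071 vs apothem 1.5 → ∉ W
#2 (-1, 0, 0, -1): internal (-1.7071, -0.7071); octagon support 1.7071 vs apothem 1.5 → ∉ W
#3 (0, 0, -1, -1): internal (-0.7071, 0.2929); octagon support 0.7071 vs apothem 1.5 → ∈ W
#4 (1, 1, 0, -3): internal (-1.8284, -1.4142); octagon support 2.2929 vs apothem 1.5 → ∉ W
#5 (1, -1, -1, -1): internal (1.0000, -0.4142); octagon support 1.0000 vs apothem 1.5 → ∈ W
#6 (1, 1, 1, 0): internal (0.2929, -0.2929); octagon support 0.4142 vs apothem 1.5 → ∈ W
#7 (-3, 3, 3, -1): internal (-5.8284, -1.5858); octagon support 5.8284 vs apothem 1.5 → ∉ W

3, 5, 6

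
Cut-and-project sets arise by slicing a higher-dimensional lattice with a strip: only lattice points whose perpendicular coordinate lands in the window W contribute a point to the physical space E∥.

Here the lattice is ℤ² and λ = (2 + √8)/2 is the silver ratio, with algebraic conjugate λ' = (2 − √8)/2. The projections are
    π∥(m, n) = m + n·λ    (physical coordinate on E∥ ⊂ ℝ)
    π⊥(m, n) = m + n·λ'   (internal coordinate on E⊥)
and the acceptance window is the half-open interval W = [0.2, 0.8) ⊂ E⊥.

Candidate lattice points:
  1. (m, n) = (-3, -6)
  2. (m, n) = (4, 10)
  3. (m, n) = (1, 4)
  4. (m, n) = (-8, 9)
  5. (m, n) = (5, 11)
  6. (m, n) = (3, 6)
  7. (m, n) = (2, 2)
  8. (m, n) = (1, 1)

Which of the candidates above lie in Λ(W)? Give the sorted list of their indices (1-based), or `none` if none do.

λ' = (2−√8)/2 ≈ -0.414214.
[1] lift (-3,-6): star map gives -0.514719; window check 0.2 ≤ -0.514719 < 0.8 is false → out
[2] lift (4,10): star map gives -0.142136; window check 0.2 ≤ -0.142136 < 0.8 is false → out
[3] lift (1,4): star map gives -0.656854; window check 0.2 ≤ -0.656854 < 0.8 is false → out
[4] lift (-8,9): star map gives -11.727922; window check 0.2 ≤ -11.727922 < 0.8 is false → out
[5] lift (5,11): star map gives 0.443651; window check 0.2 ≤ 0.443651 < 0.8 is true → IN Λ
[6] lift (3,6): star map gives 0.514719; window check 0.2 ≤ 0.514719 < 0.8 is true → IN Λ
[7] lift (2,2): star map gives 1.171573; window check 0.2 ≤ 1.171573 < 0.8 is false → out
[8] lift (1,1): star map gives 0.585786; window check 0.2 ≤ 0.585786 < 0.8 is true → IN Λ

5, 6, 8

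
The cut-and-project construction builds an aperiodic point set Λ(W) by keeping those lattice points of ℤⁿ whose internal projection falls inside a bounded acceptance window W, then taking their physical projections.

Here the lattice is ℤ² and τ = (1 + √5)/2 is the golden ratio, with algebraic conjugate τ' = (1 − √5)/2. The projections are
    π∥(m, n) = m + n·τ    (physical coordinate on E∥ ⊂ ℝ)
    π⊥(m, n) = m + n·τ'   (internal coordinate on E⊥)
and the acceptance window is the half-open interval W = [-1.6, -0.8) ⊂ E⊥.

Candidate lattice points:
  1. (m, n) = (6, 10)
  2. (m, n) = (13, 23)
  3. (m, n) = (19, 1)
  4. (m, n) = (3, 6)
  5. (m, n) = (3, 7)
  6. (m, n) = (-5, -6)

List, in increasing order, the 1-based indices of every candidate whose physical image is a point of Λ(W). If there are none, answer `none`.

2, 5, 6

τ' = (1−√5)/2 ≈ -0.618034.
[1] lift (6,10): star map gives -0.180340; window check -1.6 ≤ -0.180340 < -0.8 is false → out
[2] lift (13,23): star map gives -1.214782; window check -1.6 ≤ -1.214782 < -0.8 is true → IN Λ
[3] lift (19,1): star map gives 18.381966; window check -1.6 ≤ 18.381966 < -0.8 is false → out
[4] lift (3,6): star map gives -0.708204; window check -1.6 ≤ -0.708204 < -0.8 is false → out
[5] lift (3,7): star map gives -1.326238; window check -1.6 ≤ -1.326238 < -0.8 is true → IN Λ
[6] lift (-5,-6): star map gives -1.291796; window check -1.6 ≤ -1.291796 < -0.8 is true → IN Λ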